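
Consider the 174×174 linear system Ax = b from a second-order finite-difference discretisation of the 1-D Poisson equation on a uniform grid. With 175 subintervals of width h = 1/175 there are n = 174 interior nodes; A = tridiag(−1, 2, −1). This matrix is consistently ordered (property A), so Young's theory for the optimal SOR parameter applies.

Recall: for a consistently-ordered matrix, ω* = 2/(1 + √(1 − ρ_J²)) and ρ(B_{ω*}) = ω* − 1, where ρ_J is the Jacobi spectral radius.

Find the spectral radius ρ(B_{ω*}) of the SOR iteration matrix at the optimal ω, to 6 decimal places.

ρ_SOR = 0.964731

[ρ_J] n=174: ρ(B_J) = cos(π/(n+1)) = cos(π/175) = 0.999839.
root = sin(π/175) = 0.0179510  (since 1−cos² = sin²).
Young: ω* = 2/(1+√(1−ρ_J²)) = 2/(1+0.0179510) = 2/1.0179510 = 1.964731.
and ρ(B_{ω*}) = 1.964731 − 1 = 0.964731.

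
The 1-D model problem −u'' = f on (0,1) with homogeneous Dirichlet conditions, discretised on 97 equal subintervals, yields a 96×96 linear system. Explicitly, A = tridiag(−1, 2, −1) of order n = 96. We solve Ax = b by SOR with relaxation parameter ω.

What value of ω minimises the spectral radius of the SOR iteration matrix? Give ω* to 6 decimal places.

ω* = 1.937268

B_J for the 96×96 system has eigenvalues cos(kπ/97); ρ_J = cos(π/97) = 0.999476.
root = sin(π/97) = 0.0323819  (since 1−cos² = sin²).
Young: ω* = 2/(1+√(1−ρ_J²)) = 2/(1+0.0323819) = 2/1.0323819 = 1.937268.
Hence ρ(B_{ω*}) = 1.937268 − 1 = 0.937268.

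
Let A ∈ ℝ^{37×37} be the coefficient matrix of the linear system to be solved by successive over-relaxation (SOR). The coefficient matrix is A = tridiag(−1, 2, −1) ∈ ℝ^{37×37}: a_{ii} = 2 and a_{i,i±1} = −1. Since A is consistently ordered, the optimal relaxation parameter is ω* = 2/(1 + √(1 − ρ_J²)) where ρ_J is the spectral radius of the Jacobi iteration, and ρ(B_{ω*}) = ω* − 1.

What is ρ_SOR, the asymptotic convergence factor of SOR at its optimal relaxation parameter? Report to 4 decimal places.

ρ_SOR = 0.8474

With n=37, ρ(Jacobi) = cos(π/38) = 0.9966.
1 − cos²(π/38) = sin²(π/38) ⇒ √(1−ρ_J²) = sin(π/38) = 0.08258.
Young: ω* = 2/(1+√(1−ρ_J²)) = 2/(1+0.08258) = 2/1.08258 = 1.8474.
At ω = 1.8474 every |λ(B_ω)| = ω−1, so ρ_SOR = 0.8474.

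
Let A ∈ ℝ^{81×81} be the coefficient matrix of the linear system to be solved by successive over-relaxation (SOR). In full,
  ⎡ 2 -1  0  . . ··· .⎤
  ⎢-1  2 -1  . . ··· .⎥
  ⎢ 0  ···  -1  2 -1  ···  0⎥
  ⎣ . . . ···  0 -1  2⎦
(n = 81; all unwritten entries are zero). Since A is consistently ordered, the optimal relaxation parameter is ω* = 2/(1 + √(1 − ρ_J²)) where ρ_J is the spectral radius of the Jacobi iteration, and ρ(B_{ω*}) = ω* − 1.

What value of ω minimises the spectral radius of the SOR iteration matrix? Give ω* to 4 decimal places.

½·tridiag(1,0,1) at n=81: λ_k = cos(kπ/82); max |λ| at k=1 ⇒ ρ_J = cos(π/82) ≈ 0.9993.
√(1−ρ_J²) = |sin(π/82)| = 0.03830
ω* = 2 / (1 + 0.03830) = 2 / 1.03830 ≈ 1.9262.
ρ_SOR = ω* − 1 = 1.9262 − 1 = 0.9262.

ω* = 1.9262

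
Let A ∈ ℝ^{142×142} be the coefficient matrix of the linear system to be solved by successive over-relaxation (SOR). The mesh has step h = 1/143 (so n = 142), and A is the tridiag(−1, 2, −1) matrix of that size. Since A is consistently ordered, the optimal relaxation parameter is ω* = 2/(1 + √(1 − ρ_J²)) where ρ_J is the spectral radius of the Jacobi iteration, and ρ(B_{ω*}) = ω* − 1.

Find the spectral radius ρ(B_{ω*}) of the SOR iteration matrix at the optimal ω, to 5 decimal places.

[ρ_J] n=142: ρ(B_J) = cos(π/(n+1)) = cos(π/143) = 0.99976.
root = sin(π/143) = 0.021967  (since 1−cos² = sin²).
ω* = 2/(1 + 0.021967) = 2/1.021967 = 1.95701.
Hence ρ(B_{ω*}) = 1.95701 − 1 = 0.95701.

ρ_SOR = 0.95701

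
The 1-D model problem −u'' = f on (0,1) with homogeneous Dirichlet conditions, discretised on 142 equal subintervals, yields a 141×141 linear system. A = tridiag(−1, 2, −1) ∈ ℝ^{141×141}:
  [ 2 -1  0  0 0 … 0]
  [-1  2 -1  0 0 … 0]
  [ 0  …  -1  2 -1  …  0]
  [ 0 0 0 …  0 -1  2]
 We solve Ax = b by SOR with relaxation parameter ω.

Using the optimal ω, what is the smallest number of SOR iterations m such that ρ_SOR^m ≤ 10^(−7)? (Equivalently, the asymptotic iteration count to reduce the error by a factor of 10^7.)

½·tridiag(1,0,1) at n=141: λ_k = cos(kπ/142); max |λ| at k=1 ⇒ ρ_J = cos(π/142) ≈ 0.9997553.
√(1−ρ_J²) = |sin(π/142)| = 0.0221221
[ω*] 2 ÷ (1 + 0.0221221) = 2 ÷ 1.0221221 = 1.9567134.
[ρ_SOR] ω* − 1 = 0.9567134.
7·ln10 = 16.1181; −ln(0.9567134) = 0.0442514; m = ⌈16.1181/0.0442514⌉ = ⌈364.239⌉ = 365.

m = 365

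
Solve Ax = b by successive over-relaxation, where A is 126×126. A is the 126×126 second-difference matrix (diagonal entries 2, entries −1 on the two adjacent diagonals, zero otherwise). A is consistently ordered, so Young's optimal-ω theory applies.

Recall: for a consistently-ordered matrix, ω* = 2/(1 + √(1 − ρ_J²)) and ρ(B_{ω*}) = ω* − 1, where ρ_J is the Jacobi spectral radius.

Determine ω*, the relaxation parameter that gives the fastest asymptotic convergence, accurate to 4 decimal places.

ω* = 1.9517

B_J for the 126×126 system has eigenvalues cos(kπ/127); ρ_J = cos(π/127) = 0.9997.
root = sin(π/127) = 0.02473  (since 1−cos² = sin²).
Then 2/(1+√(1−ρ_J²)) = 2/(1+0.02473); ω* = 2/1.02473 = 1.9517.
At ω = 1.9517 every |λ(B_ω)| = ω−1, so ρ_SOR = 0.9517.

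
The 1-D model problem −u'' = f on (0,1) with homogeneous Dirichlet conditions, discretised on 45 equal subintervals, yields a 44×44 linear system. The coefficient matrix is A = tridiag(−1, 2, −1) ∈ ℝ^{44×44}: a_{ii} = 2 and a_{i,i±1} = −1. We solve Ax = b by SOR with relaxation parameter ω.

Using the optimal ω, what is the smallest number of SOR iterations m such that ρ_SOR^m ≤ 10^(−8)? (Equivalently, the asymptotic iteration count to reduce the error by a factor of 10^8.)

B_J for the 44×44 system has eigenvalues cos(kπ/45); ρ_J = cos(π/45) = 0.9975641.
√(1 − cos²(π/45)) = sin(π/45) ≈ 0.0697565.
Young: ω* = 2/(1+√(1−ρ_J²)) = 2/(1+0.0697565) = 2/1.0697565 = 1.8695843.
ρ(B_{ω*}) = ω*−1 = 0.8695843
(0.8695843)^m ≤ 10^{−8}  ⇒  m·ln(0.8695843) ≤ −8·ln10  ⇒  m ≥ 131.821  ⇒  m = 132

m = 132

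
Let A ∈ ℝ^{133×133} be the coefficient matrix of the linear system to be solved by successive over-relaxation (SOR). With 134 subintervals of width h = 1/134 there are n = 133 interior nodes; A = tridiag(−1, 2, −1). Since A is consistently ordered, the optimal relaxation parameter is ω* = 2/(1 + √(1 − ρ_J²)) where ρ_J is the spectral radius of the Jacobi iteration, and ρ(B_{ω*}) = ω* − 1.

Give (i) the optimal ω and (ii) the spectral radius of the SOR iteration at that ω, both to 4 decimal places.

½·tridiag(1,0,1) at n=133: λ_k = cos(kπ/134); max |λ| at k=1 ⇒ ρ_J = cos(π/134) ≈ 0.9997.
√(1−ρ_J²) = |sin(π/134)| = 0.02344
Young: ω* = 2/(1+√(1−ρ_J²)) = 2/(1+0.02344) = 2/1.02344 = 1.9542.
ρ_SOR = ω* − 1 = 1.9542 − 1 = 0.9542.

ω* = 1.9542, ρ_SOR = 0.9542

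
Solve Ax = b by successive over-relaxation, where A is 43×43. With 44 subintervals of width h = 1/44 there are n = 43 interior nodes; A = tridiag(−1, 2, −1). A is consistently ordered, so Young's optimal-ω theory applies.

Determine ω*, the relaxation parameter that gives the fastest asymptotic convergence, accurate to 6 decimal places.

B_J for the 43×43 system has eigenvalues cos(kπ/44); ρ_J = cos(π/44) = 0.997452.
1 − cos²(π/44) = sin²(π/44) ⇒ √(1−ρ_J²) = sin(π/44) = 0.0713392.
[ω*] 2 ÷ (1 + 0.0713392) = 2 ÷ 1.0713392 = 1.866822.
ρ_SOR = ω* − 1 = 1.866822 − 1 = 0.866822.

ω* = 1.866822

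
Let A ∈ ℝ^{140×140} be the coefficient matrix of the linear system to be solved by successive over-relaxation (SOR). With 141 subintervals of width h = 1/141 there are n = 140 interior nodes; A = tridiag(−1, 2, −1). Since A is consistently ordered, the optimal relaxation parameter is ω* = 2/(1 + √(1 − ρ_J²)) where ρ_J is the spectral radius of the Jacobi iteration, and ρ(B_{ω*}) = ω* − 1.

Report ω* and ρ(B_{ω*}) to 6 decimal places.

ω* = 1.956413, ρ_SOR = 0.956413

[ρ_J] n=140: ρ(B_J) = cos(π/(n+1)) = cos(π/141) = 0.999752.
√(1−ρ_J²) = |sin(π/141)| = 0.0222790
Then 2/(1+√(1−ρ_J²)) = 2/(1+0.0222790); ω* = 2/1.0222790 = 1.956413.
At ω = 1.956413 every |λ(B_ω)| = ω−1, so ρ_SOR = 0.956413.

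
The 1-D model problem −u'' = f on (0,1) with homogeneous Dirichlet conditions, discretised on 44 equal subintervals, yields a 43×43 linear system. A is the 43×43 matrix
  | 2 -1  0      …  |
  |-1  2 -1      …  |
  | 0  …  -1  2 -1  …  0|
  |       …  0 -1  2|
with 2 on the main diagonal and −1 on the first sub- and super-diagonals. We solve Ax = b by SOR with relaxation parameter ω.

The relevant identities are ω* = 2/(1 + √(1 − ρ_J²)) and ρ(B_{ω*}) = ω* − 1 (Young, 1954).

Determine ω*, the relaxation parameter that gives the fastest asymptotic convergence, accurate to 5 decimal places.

½·tridiag(1,0,1) at n=43: λ_k = cos(kπ/44); max |λ| at k=1 ⇒ ρ_J = cos(π/44) ≈ 0.99745.
1 − cos²(π/44) = sin²(π/44) ⇒ √(1−ρ_J²) = sin(π/44) = 0.071339.
ω* = 2/(1 + 0.071339) = 2/1.071339 = 1.86682.
[ρ_SOR] ω* − 1 = 0.86682.

ω* = 1.86682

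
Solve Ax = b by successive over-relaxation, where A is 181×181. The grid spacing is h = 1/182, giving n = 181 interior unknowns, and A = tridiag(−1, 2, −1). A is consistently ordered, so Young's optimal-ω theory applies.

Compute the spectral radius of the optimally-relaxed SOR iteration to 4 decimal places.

n=181: λ(B_J) = 1 − λ(A)/2 = cos(kπ/182); k=1 gives ρ_J = 0.9999.
√(1−ρ_J²) simplifies to sin(π/182) = 0.01726.
[ω*] 2 ÷ (1 + 0.01726) = 2 ÷ 1.01726 = 1.9661.
At ω = 1.9661 every |λ(B_ω)| = ω−1, so ρ_SOR = 0.9661.

ρ_SOR = 0.9661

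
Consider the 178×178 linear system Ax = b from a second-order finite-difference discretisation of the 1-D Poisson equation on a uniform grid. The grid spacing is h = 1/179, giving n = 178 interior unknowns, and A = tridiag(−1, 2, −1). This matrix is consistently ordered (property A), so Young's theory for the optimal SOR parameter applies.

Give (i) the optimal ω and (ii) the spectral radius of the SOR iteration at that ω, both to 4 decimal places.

With n=178, ρ(Jacobi) = cos(π/179) = 0.9998.
root = sin(π/179) = 0.01755  (since 1−cos² = sin²).
ω* = 2 / (1 + 0.01755) = 2 / 1.01755 ≈ 1.9655.
Hence ρ(B_{ω*}) = 1.9655 − 1 = 0.9655.

ω* = 1.9655, ρ_SOR = 0.9655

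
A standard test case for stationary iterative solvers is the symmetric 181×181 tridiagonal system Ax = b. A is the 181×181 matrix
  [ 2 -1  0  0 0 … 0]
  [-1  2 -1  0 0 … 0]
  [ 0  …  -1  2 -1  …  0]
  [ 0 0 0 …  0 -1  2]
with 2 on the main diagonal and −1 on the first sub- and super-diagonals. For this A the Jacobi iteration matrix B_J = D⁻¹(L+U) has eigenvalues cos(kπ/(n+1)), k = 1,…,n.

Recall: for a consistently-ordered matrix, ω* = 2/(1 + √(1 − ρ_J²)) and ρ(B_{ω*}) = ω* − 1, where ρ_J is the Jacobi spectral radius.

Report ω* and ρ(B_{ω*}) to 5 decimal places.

ω* = 1.96606, ρ_SOR = 0.96606

spectrum of D⁻¹(L+U) = {cos(kπ/182) : 1≤k≤181}; ρ_J = cos(π/182) = 0.99985.
root = sin(π/182) = 0.017261  (since 1−cos² = sin²).
ω* = 2/(1 + 0.017261) = 2/1.017261 = 1.96606.
ρ(B_{ω*}) = ω*−1 = 0.96606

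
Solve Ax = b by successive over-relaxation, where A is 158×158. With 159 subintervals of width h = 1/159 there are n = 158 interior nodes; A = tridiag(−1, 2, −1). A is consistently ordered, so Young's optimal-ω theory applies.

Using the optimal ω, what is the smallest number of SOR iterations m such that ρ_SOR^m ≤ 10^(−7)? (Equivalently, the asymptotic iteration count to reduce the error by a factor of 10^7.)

m = 408

n=158: λ(B_J) = 1 − λ(A)/2 = cos(kπ/159); k=1 gives ρ_J = 0.9998048.
√(1 − cos²(π/159)) = sin(π/159) ≈ 0.0197572.
Young: ω* = 2/(1+√(1−ρ_J²)) = 2/(1+0.0197572) = 2/1.0197572 = 1.9612512.
and ρ(B_{ω*}) = 1.9612512 − 1 = 0.9612512.
Need (0.9612512)^m ≤ 10^(−7): m ≥ 7·ln10/|ln 0.9612512| = 16.1181/0.0395195 = 407.852 ⇒ m = 408.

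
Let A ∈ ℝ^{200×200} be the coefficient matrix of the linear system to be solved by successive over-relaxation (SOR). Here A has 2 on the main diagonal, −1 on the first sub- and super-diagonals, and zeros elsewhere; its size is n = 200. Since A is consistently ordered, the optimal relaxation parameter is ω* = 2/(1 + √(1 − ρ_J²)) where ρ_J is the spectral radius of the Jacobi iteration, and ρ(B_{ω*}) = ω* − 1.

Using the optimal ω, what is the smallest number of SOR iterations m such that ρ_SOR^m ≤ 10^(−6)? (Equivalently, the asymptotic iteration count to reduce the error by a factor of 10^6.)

B_J for the 200×200 system has eigenvalues cos(kπ/201); ρ_J = cos(π/201) = 0.9998779.
root = sin(π/201) = 0.0156292  (since 1−cos² = sin²).
ω* = 2/(1+0.0156292) = 1.9692226
ρ_SOR = ω* − 1 = 1.9692226 − 1 = 0.9692226.
m ≥ 6·ln10 / (−ln 0.9692226) = 441.940; smallest integer m = 442.

m = 442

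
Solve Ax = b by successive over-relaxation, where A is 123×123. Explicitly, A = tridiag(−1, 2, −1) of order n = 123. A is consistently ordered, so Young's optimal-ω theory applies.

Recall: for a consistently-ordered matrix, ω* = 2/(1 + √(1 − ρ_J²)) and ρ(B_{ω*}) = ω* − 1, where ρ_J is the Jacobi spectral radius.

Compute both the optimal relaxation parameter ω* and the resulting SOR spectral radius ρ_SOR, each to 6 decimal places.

n=123: λ(B_J) = 1 − λ(A)/2 = cos(kπ/124); k=1 gives ρ_J = 0.999679.
1 − cos²(π/124) = sin²(π/124) ⇒ √(1−ρ_J²) = sin(π/124) = 0.0253327.
[ω*] 2 ÷ (1 + 0.0253327) = 2 ÷ 1.0253327 = 1.950586.
At ω = 1.950586 every |λ(B_ω)| = ω−1, so ρ_SOR = 0.950586.

ω* = 1.950586, ρ_SOR = 0.950586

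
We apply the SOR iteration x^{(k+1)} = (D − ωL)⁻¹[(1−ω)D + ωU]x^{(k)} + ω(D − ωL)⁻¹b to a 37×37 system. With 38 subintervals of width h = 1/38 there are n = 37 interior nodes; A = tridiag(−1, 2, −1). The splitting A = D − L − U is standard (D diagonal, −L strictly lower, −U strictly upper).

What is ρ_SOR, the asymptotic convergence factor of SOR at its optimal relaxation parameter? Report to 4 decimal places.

[ρ_J] n=37: ρ(B_J) = cos(π/(n+1)) = cos(π/38) = 0.9966.
root = sin(π/38) = 0.08258  (since 1−cos² = sin²).
Then 2/(1+√(1−ρ_J²)) = 2/(1+0.08258); ω* = 2/1.08258 = 1.8474.
Hence ρ(B_{ω*}) = 1.8474 − 1 = 0.8474.

ρ_SOR = 0.8474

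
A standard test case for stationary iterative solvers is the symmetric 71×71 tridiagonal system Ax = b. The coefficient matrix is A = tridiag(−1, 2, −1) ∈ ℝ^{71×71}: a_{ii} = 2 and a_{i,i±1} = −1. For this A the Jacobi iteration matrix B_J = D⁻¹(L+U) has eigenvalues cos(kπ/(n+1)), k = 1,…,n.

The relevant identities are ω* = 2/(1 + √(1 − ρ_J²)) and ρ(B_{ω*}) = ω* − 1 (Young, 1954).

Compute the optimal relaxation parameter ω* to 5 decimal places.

ω* = 1.91641

½·tridiag(1,0,1) at n=71: λ_k = cos(kπ/72); max |λ| at k=1 ⇒ ρ_J = cos(π/72) ≈ 0.99905.
√(1−ρ_J²) simplifies to sin(π/72) = 0.043619.
[ω*] 2 ÷ (1 + 0.043619) = 2 ÷ 1.043619 = 1.91641.
Hence ρ(B_{ω*}) = 1.91641 − 1 = 0.91641.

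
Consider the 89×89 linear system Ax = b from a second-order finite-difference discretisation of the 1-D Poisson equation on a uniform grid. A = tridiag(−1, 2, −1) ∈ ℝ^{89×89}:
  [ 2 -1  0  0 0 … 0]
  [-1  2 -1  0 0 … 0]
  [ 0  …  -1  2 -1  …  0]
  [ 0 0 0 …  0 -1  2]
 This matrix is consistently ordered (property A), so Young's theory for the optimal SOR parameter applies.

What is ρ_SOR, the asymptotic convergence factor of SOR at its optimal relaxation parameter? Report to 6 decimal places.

ρ_SOR = 0.932555

[ρ_J] n=89: ρ(B_J) = cos(π/(n+1)) = cos(π/90) = 0.999391.
root = sin(π/90) = 0.0348995  (since 1−cos² = sin²).
Young: ω* = 2/(1+√(1−ρ_J²)) = 2/(1+0.0348995) = 2/1.0348995 = 1.932555.
At ω = 1.932555 every |λ(B_ω)| = ω−1, so ρ_SOR = 0.932555.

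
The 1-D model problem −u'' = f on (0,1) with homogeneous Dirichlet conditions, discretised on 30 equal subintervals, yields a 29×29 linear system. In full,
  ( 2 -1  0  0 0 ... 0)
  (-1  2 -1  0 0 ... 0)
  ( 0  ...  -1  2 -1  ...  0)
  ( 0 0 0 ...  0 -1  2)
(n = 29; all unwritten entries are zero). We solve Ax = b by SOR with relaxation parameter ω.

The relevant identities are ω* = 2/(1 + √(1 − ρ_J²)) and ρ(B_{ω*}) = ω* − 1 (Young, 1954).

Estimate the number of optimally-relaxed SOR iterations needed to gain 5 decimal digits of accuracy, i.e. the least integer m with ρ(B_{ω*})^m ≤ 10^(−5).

m = 55

spectrum of D⁻¹(L+U) = {cos(kπ/30) : 1≤k≤29}; ρ_J = cos(π/30) = 0.9945219.
root = sin(π/30) = 0.1045285  (since 1−cos² = sin²).
Then 2/(1+√(1−ρ_J²)) = 2/(1+0.1045285); ω* = 2/1.1045285 = 1.8107274.
ρ_SOR = ω* − 1 = 1.8107274 − 1 = 0.8107274.
For 5 digits: m = 5·ln10 / (−ln 0.8107274) = 11.5129/0.209823 = 54.870; round up → m = 55.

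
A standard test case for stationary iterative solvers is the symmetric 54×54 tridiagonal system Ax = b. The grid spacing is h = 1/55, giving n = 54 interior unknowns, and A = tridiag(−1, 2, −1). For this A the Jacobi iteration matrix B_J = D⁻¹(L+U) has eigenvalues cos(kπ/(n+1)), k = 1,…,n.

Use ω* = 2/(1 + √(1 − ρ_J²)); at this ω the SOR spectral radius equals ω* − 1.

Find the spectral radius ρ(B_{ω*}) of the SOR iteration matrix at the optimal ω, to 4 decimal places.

½·tridiag(1,0,1) at n=54: λ_k = cos(kπ/55); max |λ| at k=1 ⇒ ρ_J = cos(π/55) ≈ 0.9984.
√(1 − cos²(π/55)) = sin(π/55) ≈ 0.05709.
ω* = 2/(1 + 0.05709) = 2/1.05709 = 1.8920.
Hence ρ(B_{ω*}) = 1.8920 − 1 = 0.8920.

ρ_SOR = 0.8920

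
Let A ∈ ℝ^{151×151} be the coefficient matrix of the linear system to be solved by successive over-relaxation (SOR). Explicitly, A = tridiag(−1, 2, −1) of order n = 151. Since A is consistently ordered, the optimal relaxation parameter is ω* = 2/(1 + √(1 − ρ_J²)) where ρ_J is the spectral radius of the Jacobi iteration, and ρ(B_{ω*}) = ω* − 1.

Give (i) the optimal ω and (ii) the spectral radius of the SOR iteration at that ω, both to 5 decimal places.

ω* = 1.95950, ρ_SOR = 0.95950

With n=151, ρ(Jacobi) = cos(π/152) = 0.99979.
√(1 − cos²(π/152)) = sin(π/152) ≈ 0.020667.
Young: ω* = 2/(1+√(1−ρ_J²)) = 2/(1+0.020667) = 2/1.020667 = 1.95950.
ρ_SOR = ω* − 1 ≈ 0.95950.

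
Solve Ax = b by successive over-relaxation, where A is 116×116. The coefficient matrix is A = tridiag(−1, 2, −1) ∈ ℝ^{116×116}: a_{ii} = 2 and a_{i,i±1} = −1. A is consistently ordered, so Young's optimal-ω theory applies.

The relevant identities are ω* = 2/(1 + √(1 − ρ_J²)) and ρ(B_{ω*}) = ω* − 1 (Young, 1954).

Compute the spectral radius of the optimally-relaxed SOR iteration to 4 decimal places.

ρ_J = max_k |cos(kπ/117)| = cos(π/117) = 0.9996
1 − cos²(π/117) = sin²(π/117) ⇒ √(1−ρ_J²) = sin(π/117) = 0.02685.
ω* = 2 / (1 + 0.02685) = 2 / 1.02685 ≈ 1.9477.
ρ_SOR = ω* − 1 ≈ 0.9477.

ρ_SOR = 0.9477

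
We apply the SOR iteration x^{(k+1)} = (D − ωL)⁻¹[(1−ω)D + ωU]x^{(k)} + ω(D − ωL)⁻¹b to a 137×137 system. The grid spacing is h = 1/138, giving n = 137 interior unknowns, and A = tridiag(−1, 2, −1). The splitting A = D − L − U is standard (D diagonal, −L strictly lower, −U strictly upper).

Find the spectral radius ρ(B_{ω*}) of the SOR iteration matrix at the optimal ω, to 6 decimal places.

B_J for the 137×137 system has eigenvalues cos(kπ/138); ρ_J = cos(π/138) = 0.999741.
√(1−ρ_J²) = |sin(π/138)| = 0.0227632
ω* = 2/(1 + 0.0227632) = 2/1.0227632 = 1.955487.
[ρ_SOR] ω* − 1 = 0.955487.

ρ_SOR = 0.955487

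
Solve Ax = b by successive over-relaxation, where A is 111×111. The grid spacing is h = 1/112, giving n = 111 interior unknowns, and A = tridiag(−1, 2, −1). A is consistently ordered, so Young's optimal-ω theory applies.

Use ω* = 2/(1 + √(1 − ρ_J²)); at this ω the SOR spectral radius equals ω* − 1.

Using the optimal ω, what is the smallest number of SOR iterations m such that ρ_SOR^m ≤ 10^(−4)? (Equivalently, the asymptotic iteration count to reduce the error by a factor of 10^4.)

B_J for the 111×111 system has eigenvalues cos(kπ/112); ρ_J = cos(π/112) = 0.9996066.
√(1 − cos²(π/112)) = sin(π/112) ≈ 0.0280463.
ω* = 2/(1+0.0280463) = 1.9454377
At ω = 1.9454377 every |λ(B_ω)| = ω−1, so ρ_SOR = 0.9454377.
(0.9454377)^m ≤ 10^{−4}  ⇒  m·ln(0.9454377) ≤ −4·ln10  ⇒  m ≥ 164.156  ⇒  m = 165

m = 165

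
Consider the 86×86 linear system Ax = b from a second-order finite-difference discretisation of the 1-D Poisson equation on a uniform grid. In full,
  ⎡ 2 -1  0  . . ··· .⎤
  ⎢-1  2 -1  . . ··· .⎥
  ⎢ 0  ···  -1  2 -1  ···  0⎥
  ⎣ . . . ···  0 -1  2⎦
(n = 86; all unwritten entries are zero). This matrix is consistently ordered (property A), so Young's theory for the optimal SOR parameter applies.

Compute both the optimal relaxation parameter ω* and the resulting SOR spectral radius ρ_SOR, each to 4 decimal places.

ω* = 1.9303, ρ_SOR = 0.9303

½·tridiag(1,0,1) at n=86: λ_k = cos(kπ/87); max |λ| at k=1 ⇒ ρ_J = cos(π/87) ≈ 0.9993.
√(1 − cos²(π/87)) = sin(π/87) ≈ 0.03610.
ω* = 2/(1 + 0.03610) = 2/1.03610 = 1.9303.
ρ_SOR = ω* − 1 = 1.9303 − 1 = 0.9303.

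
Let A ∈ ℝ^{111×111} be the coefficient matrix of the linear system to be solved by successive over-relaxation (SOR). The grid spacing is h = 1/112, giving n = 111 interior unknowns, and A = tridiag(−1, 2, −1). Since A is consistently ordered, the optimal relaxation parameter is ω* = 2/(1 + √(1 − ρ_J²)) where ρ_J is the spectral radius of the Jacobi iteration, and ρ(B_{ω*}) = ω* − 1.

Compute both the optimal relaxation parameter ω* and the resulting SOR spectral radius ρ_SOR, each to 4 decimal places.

ω* = 1.9454, ρ_SOR = 0.9454

With n=111, ρ(Jacobi) = cos(π/112) = 0.9996.
√(1−ρ_J²) simplifies to sin(π/112) = 0.02805.
[ω*] 2 ÷ (1 + 0.02805) = 2 ÷ 1.02805 = 1.9454.
ρ_SOR = ω* − 1 = 1.9454 − 1 = 0.9454.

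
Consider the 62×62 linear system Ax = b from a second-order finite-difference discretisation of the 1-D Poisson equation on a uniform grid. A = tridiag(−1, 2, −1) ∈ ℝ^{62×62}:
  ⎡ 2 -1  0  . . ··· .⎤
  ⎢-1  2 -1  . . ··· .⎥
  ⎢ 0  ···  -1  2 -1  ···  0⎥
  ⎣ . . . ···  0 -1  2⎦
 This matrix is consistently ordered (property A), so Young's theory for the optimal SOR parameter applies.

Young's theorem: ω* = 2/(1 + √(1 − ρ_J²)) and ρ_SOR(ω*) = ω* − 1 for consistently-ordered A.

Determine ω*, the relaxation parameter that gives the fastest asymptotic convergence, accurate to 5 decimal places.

ω* = 1.90504

With n=62, ρ(Jacobi) = cos(π/63) = 0.99876.
√(1 − cos²(π/63)) = sin(π/63) ≈ 0.049846.
[ω*] 2 ÷ (1 + 0.049846) = 2 ÷ 1.049846 = 1.90504.
Hence ρ(B_{ω*}) = 1.90504 − 1 = 0.90504.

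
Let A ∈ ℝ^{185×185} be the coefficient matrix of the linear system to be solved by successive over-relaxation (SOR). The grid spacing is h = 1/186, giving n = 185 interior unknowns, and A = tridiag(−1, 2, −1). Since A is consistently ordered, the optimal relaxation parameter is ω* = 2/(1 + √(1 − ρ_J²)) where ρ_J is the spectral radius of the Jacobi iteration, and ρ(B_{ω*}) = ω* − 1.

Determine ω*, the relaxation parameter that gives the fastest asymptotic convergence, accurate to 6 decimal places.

½·tridiag(1,0,1) at n=185: λ_k = cos(kπ/186); max |λ| at k=1 ⇒ ρ_J = cos(π/186) ≈ 0.999857.
√(1−ρ_J²) = |sin(π/186)| = 0.0168895
ω* = 2/(1+0.0168895) = 1.966782
ρ_SOR = ω* − 1 ≈ 0.966782.

ω* = 1.966782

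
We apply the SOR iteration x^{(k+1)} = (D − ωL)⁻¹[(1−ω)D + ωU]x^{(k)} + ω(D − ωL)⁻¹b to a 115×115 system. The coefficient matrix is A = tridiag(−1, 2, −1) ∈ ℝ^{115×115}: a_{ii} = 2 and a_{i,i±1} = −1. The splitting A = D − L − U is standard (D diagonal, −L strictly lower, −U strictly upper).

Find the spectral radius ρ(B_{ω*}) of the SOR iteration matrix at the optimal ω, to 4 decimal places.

½·tridiag(1,0,1) at n=115: λ_k = cos(kπ/116); max |λ| at k=1 ⇒ ρ_J = cos(π/116) ≈ 0.9996.
√(1 − cos²(π/116)) = sin(π/116) ≈ 0.02708.
Then 2/(1+√(1−ρ_J²)) = 2/(1+0.02708); ω* = 2/1.02708 = 1.9473.
ρ_SOR = ω* − 1 ≈ 0.9473.

ρ_SOR = 0.9473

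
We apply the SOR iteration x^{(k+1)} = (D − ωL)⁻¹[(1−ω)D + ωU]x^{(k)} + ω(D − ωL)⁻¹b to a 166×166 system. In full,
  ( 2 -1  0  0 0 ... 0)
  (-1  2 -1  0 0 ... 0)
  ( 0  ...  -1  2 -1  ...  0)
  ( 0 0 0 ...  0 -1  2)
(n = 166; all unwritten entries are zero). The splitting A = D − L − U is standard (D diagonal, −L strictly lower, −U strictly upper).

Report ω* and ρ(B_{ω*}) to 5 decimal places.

n=166: λ(B_J) = 1 − λ(A)/2 = cos(kπ/167); k=1 gives ρ_J = 0.99982.
√(1−ρ_J²) simplifies to sin(π/167) = 0.018811.
ω* = 2/(1+0.018811) = 1.96307
ρ_SOR = ω* − 1 ≈ 0.96307.

ω* = 1.96307, ρ_SOR = 0.96307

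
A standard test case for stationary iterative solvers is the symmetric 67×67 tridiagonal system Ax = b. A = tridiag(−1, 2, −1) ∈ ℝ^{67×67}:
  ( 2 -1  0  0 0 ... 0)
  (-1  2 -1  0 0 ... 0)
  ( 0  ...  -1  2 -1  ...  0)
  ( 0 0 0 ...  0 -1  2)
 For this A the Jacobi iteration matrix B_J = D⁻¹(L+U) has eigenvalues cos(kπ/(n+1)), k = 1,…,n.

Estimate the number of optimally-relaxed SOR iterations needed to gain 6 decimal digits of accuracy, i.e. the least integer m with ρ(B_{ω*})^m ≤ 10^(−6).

½·tridiag(1,0,1) at n=67: λ_k = cos(kπ/68); max |λ| at k=1 ⇒ ρ_J = cos(π/68) ≈ 0.9989330.
√(1−ρ_J²) = |sin(π/68)| = 0.0461835
[ω*] 2 ÷ (1 + 0.0461835) = 2 ÷ 1.0461835 = 1.9117105.
At ω = 1.9117105 every |λ(B_ω)| = ω−1, so ρ_SOR = 0.9117105.
ρ_SOR^m ≤ 10^(−6) ⇔ m ≥ 6·ln10/(−ln 0.9117105) = 13.8155/0.0924328 = 149.465; m = ⌈149.465⌉ = 150.

m = 150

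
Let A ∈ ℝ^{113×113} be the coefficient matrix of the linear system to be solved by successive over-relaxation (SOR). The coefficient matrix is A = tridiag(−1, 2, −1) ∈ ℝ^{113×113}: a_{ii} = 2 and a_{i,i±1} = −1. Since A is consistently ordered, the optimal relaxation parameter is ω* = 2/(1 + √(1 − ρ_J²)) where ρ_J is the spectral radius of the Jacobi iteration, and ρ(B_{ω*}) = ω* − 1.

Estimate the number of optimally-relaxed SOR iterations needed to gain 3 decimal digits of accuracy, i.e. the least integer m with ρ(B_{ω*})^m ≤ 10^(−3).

With n=113, ρ(Jacobi) = cos(π/114) = 0.9996203.
√(1−ρ_J²) simplifies to sin(π/114) = 0.0275543.
ω* = 2 / (1 + 0.0275543) = 2 / 1.0275543 ≈ 1.9463692.
At ω = 1.9463692 every |λ(B_ω)| = ω−1, so ρ_SOR = 0.9463692.
For 3 digits: m = 3·ln10 / (−ln 0.9463692) = 6.90776/0.0551225 = 125.317; round up → m = 126.

m = 126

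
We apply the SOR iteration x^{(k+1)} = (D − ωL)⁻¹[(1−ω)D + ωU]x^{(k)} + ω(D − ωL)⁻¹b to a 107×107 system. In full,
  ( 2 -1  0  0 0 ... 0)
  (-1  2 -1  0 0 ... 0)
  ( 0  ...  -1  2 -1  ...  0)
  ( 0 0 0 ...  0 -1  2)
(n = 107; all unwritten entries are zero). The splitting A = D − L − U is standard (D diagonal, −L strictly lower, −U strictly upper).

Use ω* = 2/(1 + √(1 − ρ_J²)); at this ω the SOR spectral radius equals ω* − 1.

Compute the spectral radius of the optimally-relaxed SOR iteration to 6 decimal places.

½·tridiag(1,0,1) at n=107: λ_k = cos(kπ/108); max |λ| at k=1 ⇒ ρ_J = cos(π/108) ≈ 0.999577.
√(1−ρ_J²) = |sin(π/108)| = 0.0290847
ω* = 2/(1+0.0290847) = 1.943475
ρ(B_{ω*}) = ω*−1 = 0.943475

ρ_SOR = 0.943475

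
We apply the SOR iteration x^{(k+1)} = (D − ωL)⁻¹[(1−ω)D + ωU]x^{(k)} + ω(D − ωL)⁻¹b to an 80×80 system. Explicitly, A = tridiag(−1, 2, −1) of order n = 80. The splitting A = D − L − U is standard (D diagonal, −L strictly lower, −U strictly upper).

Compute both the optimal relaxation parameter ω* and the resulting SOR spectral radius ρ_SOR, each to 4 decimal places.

ω* = 1.9253, ρ_SOR = 0.9253

spectrum of D⁻¹(L+U) = {cos(kπ/81) : 1≤k≤80}; ρ_J = cos(π/81) = 0.9992.
√(1−ρ_J²) simplifies to sin(π/81) = 0.03878.
ω* = 2 / (1 + 0.03878) = 2 / 1.03878 ≈ 1.9253.
ρ_SOR = ω* − 1 = 1.9253 − 1 = 0.9253.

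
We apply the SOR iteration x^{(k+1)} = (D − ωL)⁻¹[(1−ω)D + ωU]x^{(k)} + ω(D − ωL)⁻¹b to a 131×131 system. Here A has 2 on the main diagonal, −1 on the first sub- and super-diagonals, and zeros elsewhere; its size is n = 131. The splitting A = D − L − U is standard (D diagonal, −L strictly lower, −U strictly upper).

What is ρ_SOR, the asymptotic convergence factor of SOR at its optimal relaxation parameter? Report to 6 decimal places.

ρ_SOR = 0.953511

½·tridiag(1,0,1) at n=131: λ_k = cos(kπ/132); max |λ| at k=1 ⇒ ρ_J = cos(π/132) ≈ 0.999717.
1 − cos²(π/132) = sin²(π/132) ⇒ √(1−ρ_J²) = sin(π/132) = 0.0237977.
ω* = 2/(1+0.0237977) = 1.953511
ρ(B_{ω*}) = ω*−1 = 0.953511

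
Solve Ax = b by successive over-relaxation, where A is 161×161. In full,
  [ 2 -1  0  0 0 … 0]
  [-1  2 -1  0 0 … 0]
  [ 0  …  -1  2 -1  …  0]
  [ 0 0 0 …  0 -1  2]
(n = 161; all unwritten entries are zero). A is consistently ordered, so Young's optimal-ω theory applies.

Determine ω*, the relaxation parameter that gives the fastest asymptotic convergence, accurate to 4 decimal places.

[ρ_J] n=161: ρ(B_J) = cos(π/(n+1)) = cos(π/162) = 0.9998.
root = sin(π/162) = 0.01939  (since 1−cos² = sin²).
So ω* = 2/1.01939 = 1.9620 (Young).
[ρ_SOR] ω* − 1 = 0.9620.

ω* = 1.9620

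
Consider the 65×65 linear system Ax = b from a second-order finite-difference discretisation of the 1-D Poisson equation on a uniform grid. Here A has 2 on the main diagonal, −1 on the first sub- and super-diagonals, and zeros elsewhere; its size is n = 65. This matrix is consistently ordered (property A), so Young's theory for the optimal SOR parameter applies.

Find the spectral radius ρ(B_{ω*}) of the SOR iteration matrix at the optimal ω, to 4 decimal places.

ρ_SOR = 0.9092

ρ_J = max_k |cos(kπ/66)| = cos(π/66) = 0.9989
√(1−ρ_J²) = |sin(π/66)| = 0.04758
Young: ω* = 2/(1+√(1−ρ_J²)) = 2/(1+0.04758) = 2/1.04758 = 1.9092.
At ω = 1.9092 every |λ(B_ω)| = ω−1, so ρ_SOR = 0.9092.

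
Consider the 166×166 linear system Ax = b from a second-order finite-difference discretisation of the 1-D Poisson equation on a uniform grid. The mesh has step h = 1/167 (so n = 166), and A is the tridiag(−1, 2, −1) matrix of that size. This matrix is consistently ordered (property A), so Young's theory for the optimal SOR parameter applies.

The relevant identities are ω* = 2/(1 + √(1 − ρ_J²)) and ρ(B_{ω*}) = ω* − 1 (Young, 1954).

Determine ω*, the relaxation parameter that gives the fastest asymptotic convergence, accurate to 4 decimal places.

½·tridiag(1,0,1) at n=166: λ_k = cos(kπ/167); max |λ| at k=1 ⇒ ρ_J = cos(π/167) ≈ 0.9998.
√(1 − cos²(π/167)) = sin(π/167) ≈ 0.01881.
ω* = 2/(1+0.01881) = 1.9631
and ρ(B_{ω*}) = 1.9631 − 1 = 0.9631.

ω* = 1.9631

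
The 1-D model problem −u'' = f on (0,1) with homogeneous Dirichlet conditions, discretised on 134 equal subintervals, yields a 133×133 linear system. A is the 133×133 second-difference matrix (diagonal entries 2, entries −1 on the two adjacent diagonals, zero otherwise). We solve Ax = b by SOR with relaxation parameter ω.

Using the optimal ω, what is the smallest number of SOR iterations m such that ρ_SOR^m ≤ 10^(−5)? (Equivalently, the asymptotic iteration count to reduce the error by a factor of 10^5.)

m = 246

ρ_J = max_k |cos(kπ/134)| = cos(π/134) = 0.9997252
root = sin(π/134) = 0.0234426  (since 1−cos² = sin²).
ω* = 2/(1+0.0234426) = 1.9541887
At ω = 1.9541887 every |λ(B_ω)| = ω−1, so ρ_SOR = 0.9541887.
ρ_SOR^m ≤ 10^(−5) ⇔ m ≥ 5·ln10/(−ln 0.9541887) = 11.5129/0.0468938 = 245.510; m = ⌈245.510⌉ = 246.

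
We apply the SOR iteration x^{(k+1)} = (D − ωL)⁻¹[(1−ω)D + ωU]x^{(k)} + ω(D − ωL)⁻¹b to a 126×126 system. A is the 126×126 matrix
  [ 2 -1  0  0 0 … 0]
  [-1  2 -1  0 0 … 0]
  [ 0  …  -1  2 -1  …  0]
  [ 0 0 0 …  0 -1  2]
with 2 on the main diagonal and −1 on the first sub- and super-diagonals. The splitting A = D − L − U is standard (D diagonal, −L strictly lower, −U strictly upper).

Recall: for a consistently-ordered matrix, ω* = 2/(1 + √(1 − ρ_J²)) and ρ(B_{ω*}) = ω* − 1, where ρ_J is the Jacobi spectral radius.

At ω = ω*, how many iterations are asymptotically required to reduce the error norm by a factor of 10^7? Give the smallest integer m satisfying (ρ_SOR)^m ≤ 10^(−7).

n=126: λ(B_J) = 1 − λ(A)/2 = cos(kπ/127); k=1 gives ρ_J = 0.9996941.
1 − cos²(π/127) = sin²(π/127) ⇒ √(1−ρ_J²) = sin(π/127) = 0.0247344.
ω* = 2/(1 + 0.0247344) = 2/1.0247344 = 1.9517252.
Hence ρ(B_{ω*}) = 1.9517252 − 1 = 0.9517252.
ρ_SOR^m ≤ 10^(−7) ⇔ m ≥ 7·ln10/(−ln 0.9517252) = 16.1181/0.0494789 = 325.757; m = ⌈325.757⌉ = 326.

m = 326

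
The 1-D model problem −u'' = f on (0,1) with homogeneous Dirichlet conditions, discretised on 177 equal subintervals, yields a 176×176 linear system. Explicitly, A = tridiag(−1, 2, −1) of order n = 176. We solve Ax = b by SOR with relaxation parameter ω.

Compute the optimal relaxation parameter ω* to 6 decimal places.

ω* = 1.965123

B_J for the 176×176 system has eigenvalues cos(kπ/177); ρ_J = cos(π/177) = 0.999842.
1 − cos²(π/177) = sin²(π/177) ⇒ √(1−ρ_J²) = sin(π/177) = 0.0177482.
Then 2/(1+√(1−ρ_J²)) = 2/(1+0.0177482); ω* = 2/1.0177482 = 1.965123.
[ρ_SOR] ω* − 1 = 0.965123.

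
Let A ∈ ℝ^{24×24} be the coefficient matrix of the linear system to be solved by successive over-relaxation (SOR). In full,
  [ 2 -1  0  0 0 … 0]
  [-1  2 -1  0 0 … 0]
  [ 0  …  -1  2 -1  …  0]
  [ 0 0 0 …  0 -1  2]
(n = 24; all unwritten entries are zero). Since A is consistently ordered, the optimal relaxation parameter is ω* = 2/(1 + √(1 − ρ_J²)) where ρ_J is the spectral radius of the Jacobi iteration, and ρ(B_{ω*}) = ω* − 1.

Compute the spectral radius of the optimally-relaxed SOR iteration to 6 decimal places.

ρ_SOR = 0.777251

[ρ_J] n=24: ρ(B_J) = cos(π/(n+1)) = cos(π/25) = 0.992115.
√(1 − cos²(π/25)) = sin(π/25) ≈ 0.1253332.
ω* = 2/(1 + 0.1253332) = 2/1.1253332 = 1.777251.
ρ_SOR = ω* − 1 ≈ 0.777251.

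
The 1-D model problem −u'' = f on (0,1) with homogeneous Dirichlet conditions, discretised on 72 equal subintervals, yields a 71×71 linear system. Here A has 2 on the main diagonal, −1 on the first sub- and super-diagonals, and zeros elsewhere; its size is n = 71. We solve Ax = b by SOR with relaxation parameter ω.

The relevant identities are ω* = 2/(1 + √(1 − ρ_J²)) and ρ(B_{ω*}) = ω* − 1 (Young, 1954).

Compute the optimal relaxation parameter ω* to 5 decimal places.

[ρ_J] n=71: ρ(B_J) = cos(π/(n+1)) = cos(π/72) = 0.99905.
√(1−ρ_J²) = |sin(π/72)| = 0.043619
ω* = 2/(1+0.043619) = 1.91641
ρ(B_{ω*}) = ω*−1 = 0.91641

ω* = 1.91641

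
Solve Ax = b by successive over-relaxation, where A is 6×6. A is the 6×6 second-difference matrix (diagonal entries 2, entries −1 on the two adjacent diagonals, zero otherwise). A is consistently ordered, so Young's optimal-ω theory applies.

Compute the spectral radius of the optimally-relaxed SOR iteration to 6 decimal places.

ρ_SOR = 0.394813

spectrum of D⁻¹(L+U) = {cos(kπ/7) : 1≤k≤6}; ρ_J = cos(π/7) = 0.900969.
√(1−ρ_J²) simplifies to sin(π/7) = 0.4338837.
ω* = 2/(1 + 0.4338837) = 2/1.4338837 = 1.394813.
Hence ρ(B_{ω*}) = 1.394813 − 1 = 0.394813.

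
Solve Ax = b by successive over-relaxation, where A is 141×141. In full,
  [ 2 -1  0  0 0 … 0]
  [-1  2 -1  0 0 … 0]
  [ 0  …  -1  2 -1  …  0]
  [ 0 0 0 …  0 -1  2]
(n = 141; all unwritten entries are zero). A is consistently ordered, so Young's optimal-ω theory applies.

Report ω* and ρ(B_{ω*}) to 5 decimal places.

n=141: λ(B_J) = 1 − λ(A)/2 = cos(kπ/142); k=1 gives ρ_J = 0.99976.
√(1 − cos²(π/142)) = sin(π/142) ≈ 0.022122.
ω* = 2/(1+0.022122) = 1.95671
ρ_SOR = ω* − 1 ≈ 0.95671.

ω* = 1.95671, ρ_SOR = 0.95671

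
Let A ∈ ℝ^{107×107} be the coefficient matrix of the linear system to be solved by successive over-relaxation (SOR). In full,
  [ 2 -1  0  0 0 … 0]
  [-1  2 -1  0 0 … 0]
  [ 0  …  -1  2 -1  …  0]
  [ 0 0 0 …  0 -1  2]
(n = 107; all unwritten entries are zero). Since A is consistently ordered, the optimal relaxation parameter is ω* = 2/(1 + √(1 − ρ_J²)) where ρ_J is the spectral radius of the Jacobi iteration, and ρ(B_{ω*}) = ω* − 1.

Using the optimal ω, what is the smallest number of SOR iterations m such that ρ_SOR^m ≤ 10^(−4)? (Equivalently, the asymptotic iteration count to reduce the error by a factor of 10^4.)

m = 159

[ρ_J] n=107: ρ(B_J) = cos(π/(n+1)) = cos(π/108) = 0.9995770.
√(1−ρ_J²) simplifies to sin(π/108) = 0.0290847.
Young: ω* = 2/(1+√(1−ρ_J²)) = 2/(1+0.0290847) = 2/1.0290847 = 1.9434746.
Hence ρ(B_{ω*}) = 1.9434746 − 1 = 0.9434746.
m ≥ 4·ln10 / (−ln 0.9434746) = 158.292; smallest integer m = 159.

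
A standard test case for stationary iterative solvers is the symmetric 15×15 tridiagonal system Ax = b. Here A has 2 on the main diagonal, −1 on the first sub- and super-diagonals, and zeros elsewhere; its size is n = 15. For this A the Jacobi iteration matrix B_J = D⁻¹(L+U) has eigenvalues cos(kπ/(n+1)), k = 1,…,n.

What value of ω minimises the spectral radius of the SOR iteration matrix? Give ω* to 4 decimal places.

[ρ_J] n=15: ρ(B_J) = cos(π/(n+1)) = cos(π/16) = 0.9808.
√(1−ρ_J²) = |sin(π/16)| = 0.19509
ω* = 2/(1+0.19509) = 1.6735
ρ_SOR = ω* − 1 ≈ 0.6735.

ω* = 1.6735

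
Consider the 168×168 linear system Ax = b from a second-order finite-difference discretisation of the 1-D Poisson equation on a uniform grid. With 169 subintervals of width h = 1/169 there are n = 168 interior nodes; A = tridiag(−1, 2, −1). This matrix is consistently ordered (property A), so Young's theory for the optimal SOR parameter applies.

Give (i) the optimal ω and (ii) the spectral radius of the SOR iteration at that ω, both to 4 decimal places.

ω* = 1.9635, ρ_SOR = 0.9635

n=168: λ(B_J) = 1 − λ(A)/2 = cos(kπ/169); k=1 gives ρ_J = 0.9998.
1 − cos²(π/169) = sin²(π/169) ⇒ √(1−ρ_J²) = sin(π/169) = 0.01859.
Then 2/(1+√(1−ρ_J²)) = 2/(1+0.01859); ω* = 2/1.01859 = 1.9635.
and ρ(B_{ω*}) = 1.9635 − 1 = 0.9635.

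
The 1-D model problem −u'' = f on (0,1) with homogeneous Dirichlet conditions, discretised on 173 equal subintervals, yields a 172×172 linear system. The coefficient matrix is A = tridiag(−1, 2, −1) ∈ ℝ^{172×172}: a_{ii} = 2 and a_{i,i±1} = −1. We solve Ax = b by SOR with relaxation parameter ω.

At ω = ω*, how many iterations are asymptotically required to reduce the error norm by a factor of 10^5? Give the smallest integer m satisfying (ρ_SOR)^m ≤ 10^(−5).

With n=172, ρ(Jacobi) = cos(π/173) = 0.9998351.
√(1−ρ_J²) simplifies to sin(π/173) = 0.0181585.
Then 2/(1+√(1−ρ_J²)) = 2/(1+0.0181585); ω* = 2/1.0181585 = 1.9643307.
[ρ_SOR] ω* − 1 = 0.9643307.
For 5 digits: m = 5·ln10 / (−ln 0.9643307) = 11.5129/0.036321 = 316.976; round up → m = 317.

m = 317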